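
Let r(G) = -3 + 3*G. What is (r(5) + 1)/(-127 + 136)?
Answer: 13/9 ≈ 1.4444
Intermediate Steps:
(r(5) + 1)/(-127 + 136) = ((-3 + 3*5) + 1)/(-127 + 136) = ((-3 + 15) + 1)/9 = (12 + 1)*(1/9) = 13*(1/9) = 13/9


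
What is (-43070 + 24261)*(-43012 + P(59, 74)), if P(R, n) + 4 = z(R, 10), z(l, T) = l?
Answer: 807978213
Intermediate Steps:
P(R, n) = -4 + R
(-43070 + 24261)*(-43012 + P(59, 74)) = (-43070 + 24261)*(-43012 + (-4 + 59)) = -18809*(-43012 + 55) = -18809*(-42957) = 807978213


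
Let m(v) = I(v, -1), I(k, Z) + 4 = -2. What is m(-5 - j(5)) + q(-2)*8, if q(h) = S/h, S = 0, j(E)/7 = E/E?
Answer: -6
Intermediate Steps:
I(k, Z) = -6 (I(k, Z) = -4 - 2 = -6)
j(E) = 7 (j(E) = 7*(E/E) = 7*1 = 7)
m(v) = -6
q(h) = 0 (q(h) = 0/h = 0)
m(-5 - j(5)) + q(-2)*8 = -6 + 0*8 = -6 + 0 = -6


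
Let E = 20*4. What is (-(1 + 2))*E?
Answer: -240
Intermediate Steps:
E = 80
(-(1 + 2))*E = -(1 + 2)*80 = -1*3*80 = -3*80 = -240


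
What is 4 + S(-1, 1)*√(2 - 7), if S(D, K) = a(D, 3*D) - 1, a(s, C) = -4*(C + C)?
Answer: 4 + 23*I*√5 ≈ 4.0 + 51.43*I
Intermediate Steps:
a(s, C) = -8*C
S(D, K) = -1 - 24*D (S(D, K) = -24*D - 1 = -1 - 24*D)
4 + S(-1, 1)*√(2 - 7) = 4 + (-1 - 24*(-1))*√(2 - 7) = 4 + (-1 + 24)*√(-5) = 4 + 23*(I*√5) = 4 + 23*I*√5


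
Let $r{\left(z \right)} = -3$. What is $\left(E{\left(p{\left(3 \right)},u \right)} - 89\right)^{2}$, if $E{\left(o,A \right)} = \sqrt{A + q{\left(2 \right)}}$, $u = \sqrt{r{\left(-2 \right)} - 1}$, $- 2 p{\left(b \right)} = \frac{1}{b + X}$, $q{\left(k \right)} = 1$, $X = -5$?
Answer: $\left(89 - \sqrt{1 + 2 i}\right)^{2} \approx 7695.6 - 137.94 i$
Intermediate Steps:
$p{\left(b \right)} = - \frac{1}{2 \left(-5 + b\right)}$ ($p{\left(b \right)} = - \frac{1}{2 \left(b - 5\right)} = - \frac{1}{2 \left(-5 + b\right)}$)
$u = 2 i$ ($u = \sqrt{-3 - 1} = \sqrt{-4} = 2 i \approx 2.0 i$)
$E{\left(o,A \right)} = \sqrt{1 + A}$ ($E{\left(o,A \right)} = \sqrt{A + 1} = \sqrt{1 + A}$)
$\left(E{\left(p{\left(3 \right)},u \right)} - 89\right)^{2} = \left(\sqrt{1 + 2 i} - 89\right)^{2} = \left(-89 + \sqrt{1 + 2 i}\right)^{2}$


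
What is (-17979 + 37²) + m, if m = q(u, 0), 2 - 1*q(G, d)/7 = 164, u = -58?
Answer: -17744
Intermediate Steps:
q(G, d) = -1134 (q(G, d) = 14 - 7*164 = 14 - 1148 = -1134)
m = -1134
(-17979 + 37²) + m = (-17979 + 37²) - 1134 = (-17979 + 1369) - 1134 = -16610 - 1134 = -17744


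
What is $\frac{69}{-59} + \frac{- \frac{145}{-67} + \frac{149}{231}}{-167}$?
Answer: $- \frac{180906673}{152494881} \approx -1.1863$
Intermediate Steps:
$\frac{69}{-59} + \frac{- \frac{145}{-67} + \frac{149}{231}}{-167} = 69 \left(- \frac{1}{59}\right) + \left(\left(-145\right) \left(- \frac{1}{67}\right) + 149 \cdot \frac{1}{231}\right) \left(- \frac{1}{167}\right) = - \frac{69}{59} + \left(\frac{145}{67} + \frac{149}{231}\right) \left(- \frac{1}{167}\right) = - \frac{69}{59} + \frac{43478}{15477} \left(- \frac{1}{167}\right) = - \frac{69}{59} - \frac{43478}{2584659} = - \frac{180906673}{152494881}$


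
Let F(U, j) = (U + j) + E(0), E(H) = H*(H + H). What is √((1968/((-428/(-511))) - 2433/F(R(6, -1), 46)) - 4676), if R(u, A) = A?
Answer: I*√6132026085/1605 ≈ 48.79*I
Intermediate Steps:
E(H) = 2*H² (E(H) = H*(2*H) = 2*H²)
F(U, j) = U + j (F(U, j) = (U + j) + 2*0² = (U + j) + 2*0 = (U + j) + 0 = U + j)
√((1968/((-428/(-511))) - 2433/F(R(6, -1), 46)) - 4676) = √((1968/((-428/(-511))) - 2433/(-1 + 46)) - 4676) = √((1968/((-428*(-1/511))) - 2433/45) - 4676) = √((1968/(428/511) - 2433*1/45) - 4676) = √((1968*(511/428) - 811/15) - 4676) = √((251412/107 - 811/15) - 4676) = √(3684403/1605 - 4676) = √(-3820577/1605) = I*√6132026085/1605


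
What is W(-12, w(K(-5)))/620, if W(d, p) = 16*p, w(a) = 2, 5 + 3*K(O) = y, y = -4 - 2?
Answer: 8/155 ≈ 0.051613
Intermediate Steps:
y = -6
K(O) = -11/3 (K(O) = -5/3 + (⅓)*(-6) = -5/3 - 2 = -11/3)
W(-12, w(K(-5)))/620 = (16*2)/620 = 32*(1/620) = 8/155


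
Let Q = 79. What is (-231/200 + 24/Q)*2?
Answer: -13449/7900 ≈ -1.7024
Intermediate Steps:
(-231/200 + 24/Q)*2 = (-231/200 + 24/79)*2 = -13449/15800*2 = -13449/7900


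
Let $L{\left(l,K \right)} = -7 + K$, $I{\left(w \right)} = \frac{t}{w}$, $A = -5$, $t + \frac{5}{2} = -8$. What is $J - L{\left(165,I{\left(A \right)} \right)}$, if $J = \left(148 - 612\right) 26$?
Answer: $- \frac{120591}{10} \approx -12059.0$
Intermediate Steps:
$t = - \frac{21}{2}$ ($t = - \frac{5}{2} - 8 = - \frac{21}{2} \approx -10.5$)
$I{\left(w \right)} = - \frac{21}{2 w}$
$J = -12064$ ($J = \left(148 - 612\right) 26 = \left(-464\right) 26 = -12064$)
$J - L{\left(165,I{\left(A \right)} \right)} = -12064 - \left(-7 - \frac{21}{2 \left(-5\right)}\right) = -12064 - \left(-7 - - \frac{21}{10}\right) = -12064 - \left(-7 + \frac{21}{10}\right) = -12064 - - \frac{49}{10} = -12064 + \frac{49}{10} = - \frac{120591}{10}$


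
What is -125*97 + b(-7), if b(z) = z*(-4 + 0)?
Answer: -12097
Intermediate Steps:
b(z) = -4*z (b(z) = z*(-4) = -4*z)
-125*97 + b(-7) = -125*97 - 4*(-7) = -12125 + 28 = -12097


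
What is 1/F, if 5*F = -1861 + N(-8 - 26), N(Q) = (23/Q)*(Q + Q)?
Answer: -1/363 ≈ -0.0027548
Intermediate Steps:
N(Q) = 46 (N(Q) = (23/Q)*(2*Q) = 46)
F = -363 (F = (-1861 + 46)/5 = (⅕)*(-1815) = -363)
1/F = 1/(-363) = -1/363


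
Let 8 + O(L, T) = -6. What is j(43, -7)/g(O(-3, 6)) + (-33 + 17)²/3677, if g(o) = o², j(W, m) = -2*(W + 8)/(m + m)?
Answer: 538759/5044844 ≈ 0.10679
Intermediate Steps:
O(L, T) = -14 (O(L, T) = -8 - 6 = -14)
j(W, m) = -(8 + W)/m (j(W, m) = -2*(8 + W)/(2*m) = -2*(8 + W)*1/(2*m) = -(8 + W)/m)
j(43, -7)/g(O(-3, 6)) + (-33 + 17)²/3677 = ((-8 - 1*43)/(-7))/((-14)²) + (-33 + 17)²/3677 = -(-8 - 43)/7/196 + (-16)²*(1/3677) = -⅐*(-51)*(1/196) + 256*(1/3677) = (51/7)*(1/196) + 256/3677 = 51/1372 + 256/3677 = 538759/5044844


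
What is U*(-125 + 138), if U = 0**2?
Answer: 0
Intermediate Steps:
U = 0
U*(-125 + 138) = 0*(-125 + 138) = 0*13 = 0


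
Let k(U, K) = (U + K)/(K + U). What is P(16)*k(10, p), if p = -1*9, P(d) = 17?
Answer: 17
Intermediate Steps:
p = -9
k(U, K) = 1 (k(U, K) = (K + U)/(K + U) = 1)
P(16)*k(10, p) = 17*1 = 17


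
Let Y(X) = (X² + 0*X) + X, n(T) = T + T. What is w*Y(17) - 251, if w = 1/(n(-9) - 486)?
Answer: -7045/28 ≈ -251.61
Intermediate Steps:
n(T) = 2*T
Y(X) = X + X² (Y(X) = (X² + 0) + X = X² + X = X + X²)
w = -1/504 (w = 1/(2*(-9) - 486) = 1/(-18 - 486) = 1/(-504) = -1/504 ≈ -0.0019841)
w*Y(17) - 251 = -17*(1 + 17)/504 - 251 = -17*18/504 - 251 = -1/504*306 - 251 = -17/28 - 251 = -7045/28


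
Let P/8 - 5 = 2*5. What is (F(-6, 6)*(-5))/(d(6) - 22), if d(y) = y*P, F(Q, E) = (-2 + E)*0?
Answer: 0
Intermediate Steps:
P = 120 (P = 40 + 8*(2*5) = 40 + 8*10 = 40 + 80 = 120)
F(Q, E) = 0
d(y) = 120*y (d(y) = y*120 = 120*y)
(F(-6, 6)*(-5))/(d(6) - 22) = (0*(-5))/(120*6 - 22) = 0/(720 - 22) = 0/698 = 0*(1/698) = 0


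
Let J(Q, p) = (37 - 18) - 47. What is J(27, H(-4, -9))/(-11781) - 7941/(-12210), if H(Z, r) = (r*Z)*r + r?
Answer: 406471/622710 ≈ 0.65275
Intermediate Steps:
H(Z, r) = r + Z*r² (H(Z, r) = (Z*r)*r + r = Z*r² + r = r + Z*r²)
J(Q, p) = -28 (J(Q, p) = 19 - 47 = -28)
J(27, H(-4, -9))/(-11781) - 7941/(-12210) = -28/(-11781) - 7941/(-12210) = -28*(-1/11781) - 7941*(-1/12210) = 4/1683 + 2647/4070 = 406471/622710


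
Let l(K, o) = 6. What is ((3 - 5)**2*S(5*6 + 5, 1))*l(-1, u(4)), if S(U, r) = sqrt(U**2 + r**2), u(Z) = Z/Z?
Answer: 24*sqrt(1226) ≈ 840.34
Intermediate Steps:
u(Z) = 1
((3 - 5)**2*S(5*6 + 5, 1))*l(-1, u(4)) = ((3 - 5)**2*sqrt((5*6 + 5)**2 + 1**2))*6 = ((-2)**2*sqrt((30 + 5)**2 + 1))*6 = (4*sqrt(35**2 + 1))*6 = (4*sqrt(1225 + 1))*6 = (4*sqrt(1226))*6 = 24*sqrt(1226)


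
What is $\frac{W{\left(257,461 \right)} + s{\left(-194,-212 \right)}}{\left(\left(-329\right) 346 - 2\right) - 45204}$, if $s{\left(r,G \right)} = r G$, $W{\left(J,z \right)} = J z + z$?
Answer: $- \frac{80033}{79520} \approx -1.0065$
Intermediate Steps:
$W{\left(J,z \right)} = z + J z$
$s{\left(r,G \right)} = G r$
$\frac{W{\left(257,461 \right)} + s{\left(-194,-212 \right)}}{\left(\left(-329\right) 346 - 2\right) - 45204} = \frac{461 \left(1 + 257\right) - -41128}{\left(\left(-329\right) 346 - 2\right) - 45204} = \frac{461 \cdot 258 + 41128}{\left(-113834 - 2\right) - 45204} = \frac{118938 + 41128}{-113836 - 45204} = \frac{160066}{-159040} = 160066 \left(- \frac{1}{159040}\right) = - \frac{80033}{79520}$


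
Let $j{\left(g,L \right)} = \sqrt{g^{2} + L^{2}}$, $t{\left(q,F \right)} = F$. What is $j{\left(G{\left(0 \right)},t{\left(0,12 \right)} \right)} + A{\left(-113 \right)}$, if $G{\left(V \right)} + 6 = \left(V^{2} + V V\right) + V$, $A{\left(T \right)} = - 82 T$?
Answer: $9266 + 6 \sqrt{5} \approx 9279.4$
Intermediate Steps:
$G{\left(V \right)} = -6 + V + 2 V^{2}$ ($G{\left(V \right)} = -6 + \left(\left(V^{2} + V V\right) + V\right) = -6 + \left(\left(V^{2} + V^{2}\right) + V\right) = -6 + \left(2 V^{2} + V\right) = -6 + \left(V + 2 V^{2}\right) = -6 + V + 2 V^{2}$)
$j{\left(g,L \right)} = \sqrt{L^{2} + g^{2}}$
$j{\left(G{\left(0 \right)},t{\left(0,12 \right)} \right)} + A{\left(-113 \right)} = \sqrt{12^{2} + \left(-6 + 0 + 2 \cdot 0^{2}\right)^{2}} - -9266 = \sqrt{144 + \left(-6 + 0 + 2 \cdot 0\right)^{2}} + 9266 = \sqrt{144 + \left(-6 + 0 + 0\right)^{2}} + 9266 = \sqrt{144 + \left(-6\right)^{2}} + 9266 = \sqrt{144 + 36} + 9266 = \sqrt{180} + 9266 = 6 \sqrt{5} + 9266 = 9266 + 6 \sqrt{5}$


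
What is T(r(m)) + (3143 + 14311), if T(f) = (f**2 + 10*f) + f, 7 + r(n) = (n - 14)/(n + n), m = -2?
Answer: 17430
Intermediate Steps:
r(n) = -7 + (-14 + n)/(2*n) (r(n) = -7 + (n - 14)/(n + n) = -7 + (-14 + n)/((2*n)) = -7 + (-14 + n)*(1/(2*n)) = -7 + (-14 + n)/(2*n))
T(f) = f**2 + 11*f
T(r(m)) + (3143 + 14311) = (-13/2 - 7/(-2))*(11 + (-13/2 - 7/(-2))) + (3143 + 14311) = (-13/2 - 7*(-1/2))*(11 + (-13/2 - 7*(-1/2))) + 17454 = (-13/2 + 7/2)*(11 + (-13/2 + 7/2)) + 17454 = -3*(11 - 3) + 17454 = -3*8 + 17454 = -24 + 17454 = 17430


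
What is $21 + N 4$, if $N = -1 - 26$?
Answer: $-87$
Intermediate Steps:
$N = -27$ ($N = -1 - 26 = -27$)
$21 + N 4 = 21 - 108 = -87$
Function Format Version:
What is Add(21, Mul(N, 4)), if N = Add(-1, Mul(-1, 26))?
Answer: -87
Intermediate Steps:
N = -27 (N = Add(-1, -26) = -27)
Add(21, Mul(N, 4)) = Add(21, Mul(-27, 4)) = Add(21, -108) = -87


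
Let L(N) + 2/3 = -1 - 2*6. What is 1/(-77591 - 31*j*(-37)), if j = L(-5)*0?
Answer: -1/77591 ≈ -1.2888e-5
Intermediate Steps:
L(N) = -41/3 (L(N) = -⅔ + (-1 - 2*6) = -⅔ + (-1 - 12) = -⅔ - 13 = -41/3)
j = 0 (j = -41/3*0 = 0)
1/(-77591 - 31*j*(-37)) = 1/(-77591 - 31*0*(-37)) = 1/(-77591 + 0*(-37)) = 1/(-77591 + 0) = 1/(-77591) = -1/77591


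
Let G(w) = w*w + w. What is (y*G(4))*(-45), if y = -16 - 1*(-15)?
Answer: 900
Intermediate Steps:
G(w) = w + w² (G(w) = w² + w = w + w²)
y = -1 (y = -16 + 15 = -1)
(y*G(4))*(-45) = -4*(1 + 4)*(-45) = -4*5*(-45) = -1*20*(-45) = -20*(-45) = 900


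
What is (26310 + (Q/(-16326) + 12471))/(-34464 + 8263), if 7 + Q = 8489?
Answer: -316565062/213878763 ≈ -1.4801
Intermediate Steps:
Q = 8482 (Q = -7 + 8489 = 8482)
(26310 + (Q/(-16326) + 12471))/(-34464 + 8263) = (26310 + (8482/(-16326) + 12471))/(-34464 + 8263) = (26310 + (8482*(-1/16326) + 12471))/(-26201) = (26310 + (-4241/8163 + 12471))*(-1/26201) = (26310 + 101796532/8163)*(-1/26201) = (316565062/8163)*(-1/26201) = -316565062/213878763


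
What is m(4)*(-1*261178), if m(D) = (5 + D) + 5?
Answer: -3656492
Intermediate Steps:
m(D) = 10 + D
m(4)*(-1*261178) = (10 + 4)*(-1*261178) = 14*(-261178) = -3656492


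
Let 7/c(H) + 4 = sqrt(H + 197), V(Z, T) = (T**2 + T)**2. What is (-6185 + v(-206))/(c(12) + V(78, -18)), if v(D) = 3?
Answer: -111719719232/1692171439295 + 43274*sqrt(209)/1692171439295 ≈ -0.066021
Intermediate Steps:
V(Z, T) = (T + T**2)**2
c(H) = 7/(-4 + sqrt(197 + H)) (c(H) = 7/(-4 + sqrt(H + 197)) = 7/(-4 + sqrt(197 + H)))
(-6185 + v(-206))/(c(12) + V(78, -18)) = (-6185 + 3)/(7/(-4 + sqrt(197 + 12)) + (-18)**2*(1 - 18)**2) = -6182/(7/(-4 + sqrt(209)) + 324*(-17)**2) = -6182/(7/(-4 + sqrt(209)) + 324*289) = -6182/(7/(-4 + sqrt(209)) + 93636) = -6182/(93636 + 7/(-4 + sqrt(209)))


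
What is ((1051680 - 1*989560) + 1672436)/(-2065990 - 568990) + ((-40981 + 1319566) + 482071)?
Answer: 1159822903081/658745 ≈ 1.7607e+6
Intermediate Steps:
((1051680 - 1*989560) + 1672436)/(-2065990 - 568990) + ((-40981 + 1319566) + 482071) = ((1051680 - 989560) + 1672436)/(-2634980) + (1278585 + 482071) = (62120 + 1672436)*(-1/2634980) + 1760656 = 1734556*(-1/2634980) + 1760656 = -433639/658745 + 1760656 = 1159822903081/658745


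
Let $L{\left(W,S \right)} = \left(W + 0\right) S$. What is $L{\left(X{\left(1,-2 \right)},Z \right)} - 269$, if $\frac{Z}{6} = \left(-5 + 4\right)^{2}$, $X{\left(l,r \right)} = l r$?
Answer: $-281$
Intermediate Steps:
$Z = 6$ ($Z = 6 \left(-5 + 4\right)^{2} = 6 \left(-1\right)^{2} = 6 \cdot 1 = 6$)
$L{\left(W,S \right)} = S W$ ($L{\left(W,S \right)} = W S = S W$)
$L{\left(X{\left(1,-2 \right)},Z \right)} - 269 = 6 \cdot 1 \left(-2\right) - 269 = 6 \left(-2\right) - 269 = -12 - 269 = -281$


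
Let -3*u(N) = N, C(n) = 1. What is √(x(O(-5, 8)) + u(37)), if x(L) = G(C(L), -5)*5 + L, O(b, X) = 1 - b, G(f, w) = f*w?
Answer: I*√282/3 ≈ 5.5976*I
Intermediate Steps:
u(N) = -N/3
x(L) = -25 + L (x(L) = (1*(-5))*5 + L = -5*5 + L = -25 + L)
√(x(O(-5, 8)) + u(37)) = √((-25 + (1 - 1*(-5))) - ⅓*37) = √((-25 + (1 + 5)) - 37/3) = √((-25 + 6) - 37/3) = √(-19 - 37/3) = √(-94/3) = I*√282/3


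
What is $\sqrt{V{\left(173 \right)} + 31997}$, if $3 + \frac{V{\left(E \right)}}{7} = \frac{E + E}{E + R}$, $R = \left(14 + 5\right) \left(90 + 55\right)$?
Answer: $\frac{5 \sqrt{685358058}}{732} \approx 178.82$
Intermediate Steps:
$R = 2755$ ($R = 19 \cdot 145 = 2755$)
$V{\left(E \right)} = -21 + \frac{14 E}{2755 + E}$ ($V{\left(E \right)} = -21 + 7 \frac{E + E}{E + 2755} = -21 + 7 \frac{2 E}{2755 + E} = -21 + \frac{14 E}{2755 + E}$)
$\sqrt{V{\left(173 \right)} + 31997} = \sqrt{\frac{7 \left(-8265 - 173\right)}{2755 + 173} + 31997} = \sqrt{\frac{7 \left(-8265 - 173\right)}{2928} + 31997} = \sqrt{7 \cdot \frac{1}{2928} \left(-8438\right) + 31997} = \sqrt{- \frac{29533}{1464} + 31997} = \sqrt{\frac{46814075}{1464}} = \frac{5 \sqrt{685358058}}{732}$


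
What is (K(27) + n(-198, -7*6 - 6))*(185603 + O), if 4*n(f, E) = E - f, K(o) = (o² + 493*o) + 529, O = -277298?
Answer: -2678686035/2 ≈ -1.3393e+9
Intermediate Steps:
K(o) = 529 + o² + 493*o
n(f, E) = -f/4 + E/4 (n(f, E) = (E - f)/4 = -f/4 + E/4)
(K(27) + n(-198, -7*6 - 6))*(185603 + O) = ((529 + 27² + 493*27) + (-¼*(-198) + (-7*6 - 6)/4))*(185603 - 277298) = ((529 + 729 + 13311) + (99/2 + (-42 - 6)/4))*(-91695) = (14569 + (99/2 + (¼)*(-48)))*(-91695) = (14569 + (99/2 - 12))*(-91695) = (14569 + 75/2)*(-91695) = (29213/2)*(-91695) = -2678686035/2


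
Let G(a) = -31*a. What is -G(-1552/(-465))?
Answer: 1552/15 ≈ 103.47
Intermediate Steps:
-G(-1552/(-465)) = -(-31)*(-1552/(-465)) = -(-31)*(-1552*(-1/465)) = -(-31)*1552/465 = -1*(-1552/15) = 1552/15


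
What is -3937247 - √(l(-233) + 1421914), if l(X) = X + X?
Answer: -3937247 - 2*√355362 ≈ -3.9384e+6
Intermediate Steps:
l(X) = 2*X
-3937247 - √(l(-233) + 1421914) = -3937247 - √(2*(-233) + 1421914) = -3937247 - √(-466 + 1421914) = -3937247 - √1421448 = -3937247 - 2*√355362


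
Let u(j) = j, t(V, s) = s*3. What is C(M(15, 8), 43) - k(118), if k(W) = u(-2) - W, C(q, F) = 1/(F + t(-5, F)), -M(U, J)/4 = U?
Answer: 20641/172 ≈ 120.01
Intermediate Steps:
M(U, J) = -4*U
t(V, s) = 3*s
C(q, F) = 1/(4*F) (C(q, F) = 1/(F + 3*F) = 1/(4*F))
k(W) = -2 - W
C(M(15, 8), 43) - k(118) = (¼)/43 - (-2 - 1*118) = (¼)*(1/43) - (-2 - 118) = 1/172 - 1*(-120) = 1/172 + 120 = 20641/172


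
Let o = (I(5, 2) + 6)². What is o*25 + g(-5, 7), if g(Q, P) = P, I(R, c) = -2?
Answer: 407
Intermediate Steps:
o = 16 (o = (-2 + 6)² = 4² = 16)
o*25 + g(-5, 7) = 16*25 + 7 = 400 + 7 = 407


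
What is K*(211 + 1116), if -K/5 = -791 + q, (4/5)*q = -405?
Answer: 34429015/4 ≈ 8.6072e+6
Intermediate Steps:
q = -2025/4 (q = (5/4)*(-405) = -2025/4 ≈ -506.25)
K = 25945/4 (K = -5*(-791 - 2025/4) = -5*(-5189/4) = 25945/4 ≈ 6486.3)
K*(211 + 1116) = 25945*(211 + 1116)/4 = (25945/4)*1327 = 34429015/4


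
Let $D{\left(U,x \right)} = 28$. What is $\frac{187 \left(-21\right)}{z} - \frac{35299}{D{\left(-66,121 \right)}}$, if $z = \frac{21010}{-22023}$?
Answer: $\frac{76360409}{26740} \approx 2855.7$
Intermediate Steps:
$z = - \frac{21010}{22023}$ ($z = 21010 \left(- \frac{1}{22023}\right) = - \frac{21010}{22023} \approx -0.954$)
$\frac{187 \left(-21\right)}{z} - \frac{35299}{D{\left(-66,121 \right)}} = \frac{187 \left(-21\right)}{- \frac{21010}{22023}} - \frac{35299}{28} = \left(-3927\right) \left(- \frac{22023}{21010}\right) - \frac{35299}{28} = \frac{7862211}{1910} - \frac{35299}{28} = \frac{76360409}{26740}$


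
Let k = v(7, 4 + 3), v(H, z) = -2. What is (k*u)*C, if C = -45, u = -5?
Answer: -450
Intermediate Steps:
k = -2
(k*u)*C = -2*(-5)*(-45) = 10*(-45) = -450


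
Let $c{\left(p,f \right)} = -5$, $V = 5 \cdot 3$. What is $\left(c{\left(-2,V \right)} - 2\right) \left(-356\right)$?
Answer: $2492$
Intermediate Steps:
$V = 15$
$\left(c{\left(-2,V \right)} - 2\right) \left(-356\right) = \left(-5 - 2\right) \left(-356\right) = \left(-7\right) \left(-356\right) = 2492$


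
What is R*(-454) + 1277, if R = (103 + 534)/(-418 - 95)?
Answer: 944299/513 ≈ 1840.7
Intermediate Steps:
R = -637/513 (R = 637/(-513) = 637*(-1/513) = -637/513 ≈ -1.2417)
R*(-454) + 1277 = -637/513*(-454) + 1277 = 289198/513 + 1277 = 944299/513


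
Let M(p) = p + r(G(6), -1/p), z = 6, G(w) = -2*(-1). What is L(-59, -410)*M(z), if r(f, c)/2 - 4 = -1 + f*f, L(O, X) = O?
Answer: -1180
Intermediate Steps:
G(w) = 2
r(f, c) = 6 + 2*f² (r(f, c) = 8 + 2*(-1 + f*f) = 8 + 2*(-1 + f²) = 8 + (-2 + 2*f²) = 6 + 2*f²)
M(p) = 14 + p (M(p) = p + (6 + 2*2²) = p + (6 + 2*4) = p + (6 + 8) = p + 14 = 14 + p)
L(-59, -410)*M(z) = -59*(14 + 6) = -59*20 = -1180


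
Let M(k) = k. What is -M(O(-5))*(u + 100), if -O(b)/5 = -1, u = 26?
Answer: -630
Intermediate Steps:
O(b) = 5 (O(b) = -5*(-1) = 5)
-M(O(-5))*(u + 100) = -5*(26 + 100) = -5*126 = -1*630 = -630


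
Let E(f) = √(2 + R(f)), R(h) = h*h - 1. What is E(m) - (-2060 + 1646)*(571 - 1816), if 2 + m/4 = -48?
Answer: -515430 + √40001 ≈ -5.1523e+5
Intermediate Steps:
m = -200 (m = -8 + 4*(-48) = -8 - 192 = -200)
R(h) = -1 + h² (R(h) = h² - 1 = -1 + h²)
E(f) = √(1 + f²) (E(f) = √(2 + (-1 + f²)) = √(1 + f²))
E(m) - (-2060 + 1646)*(571 - 1816) = √(1 + (-200)²) - (-2060 + 1646)*(571 - 1816) = √(1 + 40000) - (-414)*(-1245) = √40001 - 1*515430 = √40001 - 515430 = -515430 + √40001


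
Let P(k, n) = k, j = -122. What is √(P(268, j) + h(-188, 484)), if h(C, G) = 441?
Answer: √709 ≈ 26.627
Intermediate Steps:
√(P(268, j) + h(-188, 484)) = √(268 + 441) = √709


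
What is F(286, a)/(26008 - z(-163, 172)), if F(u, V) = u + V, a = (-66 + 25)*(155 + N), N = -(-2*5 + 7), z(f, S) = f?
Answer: -6192/26171 ≈ -0.23660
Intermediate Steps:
N = 3 (N = -(-10 + 7) = -1*(-3) = 3)
a = -6478 (a = (-66 + 25)*(155 + 3) = -41*158 = -6478)
F(u, V) = V + u
F(286, a)/(26008 - z(-163, 172)) = (-6478 + 286)/(26008 - 1*(-163)) = -6192/(26008 + 163) = -6192/26171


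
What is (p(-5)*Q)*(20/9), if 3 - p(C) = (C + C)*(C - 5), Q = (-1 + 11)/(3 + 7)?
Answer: -1940/9 ≈ -215.56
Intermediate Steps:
Q = 1 (Q = 10/10 = 10*(⅒) = 1)
p(C) = 3 - 2*C*(-5 + C) (p(C) = 3 - (C + C)*(C - 5) = 3 - 2*C*(-5 + C))
(p(-5)*Q)*(20/9) = ((3 - 2*(-5)² + 10*(-5))*1)*(20/9) = ((3 - 2*25 - 50)*1)*(20*(⅑)) = ((3 - 50 - 50)*1)*(20/9) = -97*1*(20/9) = -97*20/9 = -1940/9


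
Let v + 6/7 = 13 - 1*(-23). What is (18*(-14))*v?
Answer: -8856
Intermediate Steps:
v = 246/7 (v = -6/7 + (13 - 1*(-23)) = -6/7 + (13 + 23) = -6/7 + 36 = 246/7 ≈ 35.143)
(18*(-14))*v = (18*(-14))*(246/7) = -252*246/7 = -8856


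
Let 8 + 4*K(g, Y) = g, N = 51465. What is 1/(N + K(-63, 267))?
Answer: 4/205789 ≈ 1.9437e-5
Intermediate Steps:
K(g, Y) = -2 + g/4
1/(N + K(-63, 267)) = 1/(51465 + (-2 + (¼)*(-63))) = 1/(51465 + (-2 - 63/4)) = 1/(51465 - 71/4) = 1/(205789/4) = 4/205789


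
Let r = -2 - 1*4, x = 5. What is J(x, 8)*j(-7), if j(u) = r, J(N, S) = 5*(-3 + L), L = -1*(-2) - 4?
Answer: 150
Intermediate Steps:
L = -2 (L = 2 - 4 = -2)
r = -6 (r = -2 - 4 = -6)
J(N, S) = -25 (J(N, S) = 5*(-3 - 2) = 5*(-5) = -25)
j(u) = -6
J(x, 8)*j(-7) = -25*(-6) = 150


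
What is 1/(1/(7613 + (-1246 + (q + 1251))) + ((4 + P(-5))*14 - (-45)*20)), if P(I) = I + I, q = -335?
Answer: 7283/5942929 ≈ 0.0012255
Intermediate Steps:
P(I) = 2*I
1/(1/(7613 + (-1246 + (q + 1251))) + ((4 + P(-5))*14 - (-45)*20)) = 1/(1/(7613 + (-1246 + (-335 + 1251))) + ((4 + 2*(-5))*14 - (-45)*20)) = 1/(1/(7613 + (-1246 + 916)) + ((4 - 10)*14 - 1*(-900))) = 1/(1/(7613 - 330) + (-6*14 + 900)) = 1/(1/7283 + (-84 + 900)) = 1/(1/7283 + 816) = 1/(5942929/7283) = 7283/5942929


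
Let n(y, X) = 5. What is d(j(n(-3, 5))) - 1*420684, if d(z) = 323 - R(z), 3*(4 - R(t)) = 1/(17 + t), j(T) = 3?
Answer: -25221899/60 ≈ -4.2037e+5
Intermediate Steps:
R(t) = 4 - 1/(3*(17 + t))
d(z) = 323 - (203 + 12*z)/(3*(17 + z))
d(j(n(-3, 5))) - 1*420684 = (16270 + 957*3)/(3*(17 + 3)) - 1*420684 = (⅓)*(16270 + 2871)/20 - 420684 = (⅓)*(1/20)*19141 - 420684 = 19141/60 - 420684 = -25221899/60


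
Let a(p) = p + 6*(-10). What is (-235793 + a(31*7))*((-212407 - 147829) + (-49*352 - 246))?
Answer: 89006786280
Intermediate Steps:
a(p) = -60 + p (a(p) = p - 60 = -60 + p)
(-235793 + a(31*7))*((-212407 - 147829) + (-49*352 - 246)) = (-235793 + (-60 + 31*7))*((-212407 - 147829) + (-49*352 - 246)) = (-235793 + (-60 + 217))*(-360236 + (-17248 - 246)) = (-235793 + 157)*(-360236 - 17494) = -235636*(-377730) = 89006786280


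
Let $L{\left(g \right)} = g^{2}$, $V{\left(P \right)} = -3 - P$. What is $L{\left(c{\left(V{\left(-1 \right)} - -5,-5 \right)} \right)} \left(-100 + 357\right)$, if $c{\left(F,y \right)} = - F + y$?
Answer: $16448$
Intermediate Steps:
$c{\left(F,y \right)} = y - F$
$L{\left(c{\left(V{\left(-1 \right)} - -5,-5 \right)} \right)} \left(-100 + 357\right) = \left(-5 - \left(\left(-3 - -1\right) - -5\right)\right)^{2} \left(-100 + 357\right) = \left(-5 - \left(\left(-3 + 1\right) + 5\right)\right)^{2} \cdot 257 = \left(-5 - \left(-2 + 5\right)\right)^{2} \cdot 257 = \left(-5 - 3\right)^{2} \cdot 257 = \left(-8\right)^{2} \cdot 257 = 64 \cdot 257 = 16448$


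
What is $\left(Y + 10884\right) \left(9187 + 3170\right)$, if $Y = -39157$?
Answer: $-349369461$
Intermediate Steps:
$\left(Y + 10884\right) \left(9187 + 3170\right) = \left(-39157 + 10884\right) \left(9187 + 3170\right) = \left(-28273\right) 12357 = -349369461$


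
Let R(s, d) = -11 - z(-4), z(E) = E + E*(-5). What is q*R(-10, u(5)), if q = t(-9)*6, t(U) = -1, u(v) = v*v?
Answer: 162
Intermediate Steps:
z(E) = -4*E (z(E) = E - 5*E = -4*E)
u(v) = v**2
q = -6 (q = -1*6 = -6)
R(s, d) = -27 (R(s, d) = -11 - (-4)*(-4) = -11 - 1*16 = -11 - 16 = -27)
q*R(-10, u(5)) = -6*(-27) = 162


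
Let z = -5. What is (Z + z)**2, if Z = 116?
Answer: 12321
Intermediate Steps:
(Z + z)**2 = (116 - 5)**2 = 111**2 = 12321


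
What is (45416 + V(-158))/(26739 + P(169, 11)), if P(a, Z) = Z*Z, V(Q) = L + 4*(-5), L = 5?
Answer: 45401/26860 ≈ 1.6903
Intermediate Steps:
V(Q) = -15 (V(Q) = 5 + 4*(-5) = 5 - 20 = -15)
P(a, Z) = Z²
(45416 + V(-158))/(26739 + P(169, 11)) = (45416 - 15)/(26739 + 11²) = 45401/(26739 + 121) = 45401/26860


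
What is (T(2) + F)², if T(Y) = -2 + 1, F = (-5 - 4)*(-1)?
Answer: 64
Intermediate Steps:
F = 9 (F = -9*(-1) = 9)
T(Y) = -1
(T(2) + F)² = (-1 + 9)² = 8² = 64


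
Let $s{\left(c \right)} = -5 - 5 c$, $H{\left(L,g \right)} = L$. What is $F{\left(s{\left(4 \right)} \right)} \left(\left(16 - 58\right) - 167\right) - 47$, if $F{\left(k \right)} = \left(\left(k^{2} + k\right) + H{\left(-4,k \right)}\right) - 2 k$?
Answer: $-135061$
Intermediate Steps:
$s{\left(c \right)} = -5 - 5 c$
$F{\left(k \right)} = -4 + k^{2} - k$ ($F{\left(k \right)} = \left(\left(k^{2} + k\right) - 4\right) - 2 k = \left(\left(k + k^{2}\right) - 4\right) - 2 k = \left(-4 + k + k^{2}\right) - 2 k = -4 + k^{2} - k$)
$F{\left(s{\left(4 \right)} \right)} \left(\left(16 - 58\right) - 167\right) - 47 = \left(-4 + \left(-5 - 20\right)^{2} - \left(-5 - 20\right)\right) \left(\left(16 - 58\right) - 167\right) - 47 = \left(-4 + \left(-5 - 20\right)^{2} - \left(-5 - 20\right)\right) \left(-42 - 167\right) - 47 = \left(-4 + \left(-25\right)^{2} - -25\right) \left(-209\right) - 47 = \left(-4 + 625 + 25\right) \left(-209\right) - 47 = 646 \left(-209\right) - 47 = -135014 - 47 = -135061$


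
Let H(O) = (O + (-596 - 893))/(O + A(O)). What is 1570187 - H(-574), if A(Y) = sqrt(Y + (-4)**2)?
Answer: 259106956098/165017 - 6189*I*sqrt(62)/330034 ≈ 1.5702e+6 - 0.14766*I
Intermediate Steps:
A(Y) = sqrt(16 + Y) (A(Y) = sqrt(Y + 16) = sqrt(16 + Y))
H(O) = (-1489 + O)/(O + sqrt(16 + O)) (H(O) = (O + (-596 - 893))/(O + sqrt(16 + O)) = (O - 1489)/(O + sqrt(16 + O)) = (-1489 + O)/(O + sqrt(16 + O)))
1570187 - H(-574) = 1570187 - (-1489 - 574)/(-574 + sqrt(16 - 574)) = 1570187 - (-2063)/(-574 + sqrt(-558)) = 1570187 - (-2063)/(-574 + 3*I*sqrt(62)) = 1570187 + 2063/(-574 + 3*I*sqrt(62))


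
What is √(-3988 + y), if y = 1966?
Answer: I*√2022 ≈ 44.967*I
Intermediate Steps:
√(-3988 + y) = √(-3988 + 1966) = √(-2022) = I*√2022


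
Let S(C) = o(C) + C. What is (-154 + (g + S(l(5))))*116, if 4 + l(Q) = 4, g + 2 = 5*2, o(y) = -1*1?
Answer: -17052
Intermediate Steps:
o(y) = -1
g = 8 (g = -2 + 5*2 = -2 + 10 = 8)
l(Q) = 0 (l(Q) = -4 + 4 = 0)
S(C) = -1 + C
(-154 + (g + S(l(5))))*116 = (-154 + (8 + (-1 + 0)))*116 = (-154 + (8 - 1))*116 = (-154 + 7)*116 = -147*116 = -17052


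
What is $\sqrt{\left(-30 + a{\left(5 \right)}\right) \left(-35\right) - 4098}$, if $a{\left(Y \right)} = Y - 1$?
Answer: $2 i \sqrt{797} \approx 56.462 i$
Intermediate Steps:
$a{\left(Y \right)} = -1 + Y$ ($a{\left(Y \right)} = Y - 1 = -1 + Y$)
$\sqrt{\left(-30 + a{\left(5 \right)}\right) \left(-35\right) - 4098} = \sqrt{\left(-30 + \left(-1 + 5\right)\right) \left(-35\right) - 4098} = \sqrt{\left(-30 + 4\right) \left(-35\right) - 4098} = \sqrt{\left(-26\right) \left(-35\right) - 4098} = \sqrt{910 - 4098} = \sqrt{-3188} = 2 i \sqrt{797}$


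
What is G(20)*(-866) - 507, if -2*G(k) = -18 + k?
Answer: 359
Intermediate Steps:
G(k) = 9 - k/2 (G(k) = -(-18 + k)/2 = 9 - k/2)
G(20)*(-866) - 507 = (9 - ½*20)*(-866) - 507 = (9 - 10)*(-866) - 507 = -1*(-866) - 507 = 866 - 507 = 359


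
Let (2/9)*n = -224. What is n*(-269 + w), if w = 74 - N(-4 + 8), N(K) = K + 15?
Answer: 215712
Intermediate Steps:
N(K) = 15 + K
n = -1008 (n = (9/2)*(-224) = -1008)
w = 55 (w = 74 - (15 + (-4 + 8)) = 74 - (15 + 4) = 74 - 1*19 = 74 - 19 = 55)
n*(-269 + w) = -1008*(-269 + 55) = -1008*(-214) = 215712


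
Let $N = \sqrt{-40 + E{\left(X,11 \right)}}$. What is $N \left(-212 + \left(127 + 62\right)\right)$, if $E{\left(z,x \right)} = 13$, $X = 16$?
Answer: $- 69 i \sqrt{3} \approx - 119.51 i$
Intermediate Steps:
$N = 3 i \sqrt{3}$ ($N = \sqrt{-40 + 13} = \sqrt{-27} = 3 i \sqrt{3} \approx 5.1962 i$)
$N \left(-212 + \left(127 + 62\right)\right) = 3 i \sqrt{3} \left(-212 + \left(127 + 62\right)\right) = 3 i \sqrt{3} \left(-212 + 189\right) = 3 i \sqrt{3} \left(-23\right) = - 69 i \sqrt{3}$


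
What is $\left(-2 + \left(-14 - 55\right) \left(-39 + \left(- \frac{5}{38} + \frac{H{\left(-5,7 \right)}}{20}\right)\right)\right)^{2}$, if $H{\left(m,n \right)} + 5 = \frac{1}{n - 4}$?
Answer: $\frac{66485075409}{9025} \approx 7.3668 \cdot 10^{6}$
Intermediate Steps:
$H{\left(m,n \right)} = -5 + \frac{1}{-4 + n}$ ($H{\left(m,n \right)} = -5 + \frac{1}{n - 4} = -5 + \frac{1}{-4 + n}$)
$\left(-2 + \left(-14 - 55\right) \left(-39 + \left(- \frac{5}{38} + \frac{H{\left(-5,7 \right)}}{20}\right)\right)\right)^{2} = \left(-2 + \left(-14 - 55\right) \left(-39 + \left(- \frac{5}{38} + \frac{\frac{1}{-4 + 7} \left(21 - 35\right)}{20}\right)\right)\right)^{2} = \left(-2 - 69 \left(-39 + \left(\left(-5\right) \frac{1}{38} + \frac{21 - 35}{3} \cdot \frac{1}{20}\right)\right)\right)^{2} = \left(-2 - 69 \left(-39 + \left(- \frac{5}{38} + \frac{1}{3} \left(-14\right) \frac{1}{20}\right)\right)\right)^{2} = \left(-2 - 69 \left(-39 - \frac{104}{285}\right)\right)^{2} = \left(-2 - - \frac{258037}{95}\right)^{2} = \left(-2 + \frac{258037}{95}\right)^{2} = \left(\frac{257847}{95}\right)^{2} = \frac{66485075409}{9025}$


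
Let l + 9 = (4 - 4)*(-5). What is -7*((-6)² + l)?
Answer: -189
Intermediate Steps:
l = -9 (l = -9 + (4 - 4)*(-5) = -9 + 0*(-5) = -9 + 0 = -9)
-7*((-6)² + l) = -7*((-6)² - 9) = -7*(36 - 9) = -7*27 = -189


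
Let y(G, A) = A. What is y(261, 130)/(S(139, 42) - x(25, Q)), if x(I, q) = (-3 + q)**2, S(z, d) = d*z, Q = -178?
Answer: -10/2071 ≈ -0.0048286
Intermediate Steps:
y(261, 130)/(S(139, 42) - x(25, Q)) = 130/(42*139 - (-3 - 178)**2) = 130/(5838 - 1*(-181)**2) = 130/(5838 - 1*32761) = 130/(5838 - 32761) = 130/(-26923) = 130*(-1/26923) = -10/2071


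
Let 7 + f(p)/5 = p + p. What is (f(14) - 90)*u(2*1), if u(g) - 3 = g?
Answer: 75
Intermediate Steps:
u(g) = 3 + g
f(p) = -35 + 10*p (f(p) = -35 + 5*(p + p) = -35 + 5*(2*p) = -35 + 10*p)
(f(14) - 90)*u(2*1) = ((-35 + 10*14) - 90)*(3 + 2*1) = ((-35 + 140) - 90)*(3 + 2) = (105 - 90)*5 = 15*5 = 75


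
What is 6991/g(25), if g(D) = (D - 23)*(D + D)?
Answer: 6991/100 ≈ 69.910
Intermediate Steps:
g(D) = 2*D*(-23 + D) (g(D) = (-23 + D)*(2*D) = 2*D*(-23 + D))
6991/g(25) = 6991/((2*25*(-23 + 25))) = 6991/((2*25*2)) = 6991/100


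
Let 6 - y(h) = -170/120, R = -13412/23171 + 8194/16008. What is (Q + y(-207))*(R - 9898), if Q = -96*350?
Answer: 25516957830133087/76742352 ≈ 3.3250e+8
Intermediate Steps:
Q = -33600
R = -428209/6395196 (R = -13412*1/23171 + 8194*(1/16008) = -13412/23171 + 4097/8004 = -428209/6395196 ≈ -0.066958)
y(h) = 89/12 (y(h) = 6 - (-170)/120 = 6 - 1*(-17/12) = 6 + 17/12 = 89/12)
(Q + y(-207))*(R - 9898) = (-33600 + 89/12)*(-428209/6395196 - 9898) = -403111/12*(-63300078217/6395196) = 25516957830133087/76742352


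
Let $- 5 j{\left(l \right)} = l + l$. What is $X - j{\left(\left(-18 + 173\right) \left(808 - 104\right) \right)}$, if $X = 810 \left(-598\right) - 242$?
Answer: $-440974$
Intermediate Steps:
$X = -484622$ ($X = -484380 - 242 = -484622$)
$j{\left(l \right)} = - \frac{2 l}{5}$ ($j{\left(l \right)} = - \frac{l + l}{5} = - \frac{2 l}{5}$)
$X - j{\left(\left(-18 + 173\right) \left(808 - 104\right) \right)} = -484622 - - \frac{2 \left(-18 + 173\right) \left(808 - 104\right)}{5} = -484622 - - \frac{2 \cdot 155 \cdot 704}{5} = -484622 - \left(- \frac{2}{5}\right) 109120 = -484622 - -43648 = -484622 + 43648 = -440974$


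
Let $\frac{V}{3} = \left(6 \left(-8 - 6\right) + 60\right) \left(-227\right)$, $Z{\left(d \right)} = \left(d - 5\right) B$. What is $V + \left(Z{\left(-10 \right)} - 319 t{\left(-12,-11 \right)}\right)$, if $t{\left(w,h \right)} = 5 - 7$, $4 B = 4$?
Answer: $16967$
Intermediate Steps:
$B = 1$ ($B = \frac{1}{4} \cdot 4 = 1$)
$t{\left(w,h \right)} = -2$ ($t{\left(w,h \right)} = 5 - 7 = -2$)
$Z{\left(d \right)} = -5 + d$ ($Z{\left(d \right)} = \left(d - 5\right) 1 = \left(-5 + d\right) 1 = -5 + d$)
$V = 16344$ ($V = 3 \left(6 \left(-8 - 6\right) + 60\right) \left(-227\right) = 3 \left(6 \left(-14\right) + 60\right) \left(-227\right) = 3 \left(-84 + 60\right) \left(-227\right) = 3 \left(\left(-24\right) \left(-227\right)\right) = 3 \cdot 5448 = 16344$)
$V + \left(Z{\left(-10 \right)} - 319 t{\left(-12,-11 \right)}\right) = 16344 - -623 = 16344 + \left(-15 + 638\right) = 16344 + 623 = 16967$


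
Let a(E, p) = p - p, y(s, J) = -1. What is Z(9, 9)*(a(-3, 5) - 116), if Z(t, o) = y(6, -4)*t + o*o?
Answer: -8352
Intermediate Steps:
a(E, p) = 0
Z(t, o) = o² - t (Z(t, o) = -t + o*o = -t + o² = o² - t)
Z(9, 9)*(a(-3, 5) - 116) = (9² - 1*9)*(0 - 116) = (81 - 9)*(-116) = 72*(-116) = -8352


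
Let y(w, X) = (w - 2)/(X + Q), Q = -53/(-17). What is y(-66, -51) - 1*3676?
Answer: -1495554/407 ≈ -3674.6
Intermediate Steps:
Q = 53/17 (Q = -53*(-1/17) = 53/17 ≈ 3.1176)
y(w, X) = (-2 + w)/(53/17 + X) (y(w, X) = (w - 2)/(X + 53/17) = (-2 + w)/(53/17 + X))
y(-66, -51) - 1*3676 = 17*(-2 - 66)/(53 + 17*(-51)) - 1*3676 = 17*(-68)/(53 - 867) - 3676 = 17*(-68)/(-814) - 3676 = 17*(-1/814)*(-68) - 3676 = 578/407 - 3676 = -1495554/407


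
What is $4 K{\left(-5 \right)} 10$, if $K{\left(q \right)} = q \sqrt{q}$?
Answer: $- 200 i \sqrt{5} \approx - 447.21 i$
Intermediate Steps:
$K{\left(q \right)} = q^{\frac{3}{2}}$
$4 K{\left(-5 \right)} 10 = 4 \left(-5\right)^{\frac{3}{2}} \cdot 10 = 4 \left(- 5 i \sqrt{5}\right) 10 = - 20 i \sqrt{5} \cdot 10 = - 200 i \sqrt{5}$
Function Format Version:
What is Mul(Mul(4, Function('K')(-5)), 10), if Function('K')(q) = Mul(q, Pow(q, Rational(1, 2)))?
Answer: Mul(-200, I, Pow(5, Rational(1, 2))) ≈ Mul(-447.21, I)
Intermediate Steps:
Function('K')(q) = Pow(q, Rational(3, 2))
Mul(Mul(4, Function('K')(-5)), 10) = Mul(Mul(4, Pow(-5, Rational(3, 2))), 10) = Mul(Mul(4, Mul(-5, I, Pow(5, Rational(1, 2)))), 10) = Mul(Mul(-20, I, Pow(5, Rational(1, 2))), 10) = Mul(-200, I, Pow(5, Rational(1, 2)))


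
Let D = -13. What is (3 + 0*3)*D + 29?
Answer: -10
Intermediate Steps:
(3 + 0*3)*D + 29 = (3 + 0*3)*(-13) + 29 = (3 + 0)*(-13) + 29 = 3*(-13) + 29 = -39 + 29 = -10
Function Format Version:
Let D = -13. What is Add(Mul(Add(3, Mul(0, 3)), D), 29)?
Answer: -10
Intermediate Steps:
Add(Mul(Add(3, Mul(0, 3)), D), 29) = Add(Mul(Add(3, Mul(0, 3)), -13), 29) = Add(Mul(Add(3, 0), -13), 29) = Add(Mul(3, -13), 29) = Add(-39, 29) = -10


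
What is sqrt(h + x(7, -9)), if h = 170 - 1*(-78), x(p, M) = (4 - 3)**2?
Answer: sqrt(249) ≈ 15.780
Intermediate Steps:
x(p, M) = 1 (x(p, M) = 1**2 = 1)
h = 248 (h = 170 + 78 = 248)
sqrt(h + x(7, -9)) = sqrt(248 + 1) = sqrt(249)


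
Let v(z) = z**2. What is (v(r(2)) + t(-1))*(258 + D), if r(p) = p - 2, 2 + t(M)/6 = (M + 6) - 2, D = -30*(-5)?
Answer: 2448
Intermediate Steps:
D = 150
t(M) = 12 + 6*M (t(M) = -12 + 6*((M + 6) - 2) = -12 + 6*((6 + M) - 2) = -12 + 6*(4 + M) = -12 + (24 + 6*M) = 12 + 6*M)
r(p) = -2 + p
(v(r(2)) + t(-1))*(258 + D) = ((-2 + 2)**2 + (12 + 6*(-1)))*(258 + 150) = (0**2 + (12 - 6))*408 = (0 + 6)*408 = 6*408 = 2448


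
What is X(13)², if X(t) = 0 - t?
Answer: 169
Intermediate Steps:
X(t) = -t
X(13)² = (-1*13)² = (-13)² = 169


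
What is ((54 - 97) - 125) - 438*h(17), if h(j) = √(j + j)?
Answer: -168 - 438*√34 ≈ -2722.0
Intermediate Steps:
h(j) = √2*√j (h(j) = √(2*j) = √2*√j)
((54 - 97) - 125) - 438*h(17) = ((54 - 97) - 125) - 438*√2*√17 = (-43 - 125) - 438*√34 = -168 - 438*√34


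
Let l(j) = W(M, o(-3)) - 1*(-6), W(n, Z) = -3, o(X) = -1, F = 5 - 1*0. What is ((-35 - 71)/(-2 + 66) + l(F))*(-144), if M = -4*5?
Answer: -387/2 ≈ -193.50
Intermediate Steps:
F = 5 (F = 5 + 0 = 5)
M = -20
l(j) = 3 (l(j) = -3 - 1*(-6) = -3 + 6 = 3)
((-35 - 71)/(-2 + 66) + l(F))*(-144) = ((-35 - 71)/(-2 + 66) + 3)*(-144) = (-106/64 + 3)*(-144) = (-106*1/64 + 3)*(-144) = (-53/32 + 3)*(-144) = (43/32)*(-144) = -387/2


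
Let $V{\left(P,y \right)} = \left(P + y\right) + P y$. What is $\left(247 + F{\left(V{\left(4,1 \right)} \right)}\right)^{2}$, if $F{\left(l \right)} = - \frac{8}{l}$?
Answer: $\frac{4906225}{81} \approx 60571.0$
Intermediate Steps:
$V{\left(P,y \right)} = P + y + P y$
$\left(247 + F{\left(V{\left(4,1 \right)} \right)}\right)^{2} = \left(247 - \frac{8}{4 + 1 + 4 \cdot 1}\right)^{2} = \left(247 - \frac{8}{4 + 1 + 4}\right)^{2} = \left(247 - \frac{8}{9}\right)^{2} = \left(\frac{2215}{9}\right)^{2} = \frac{4906225}{81}$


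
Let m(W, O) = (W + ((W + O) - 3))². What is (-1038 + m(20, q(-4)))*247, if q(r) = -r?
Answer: 158821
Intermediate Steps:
m(W, O) = (-3 + O + 2*W)² (m(W, O) = (W + ((O + W) - 3))² = (W + (-3 + O + W))² = (-3 + O + 2*W)²)
(-1038 + m(20, q(-4)))*247 = (-1038 + (-3 - 1*(-4) + 2*20)²)*247 = (-1038 + (-3 + 4 + 40)²)*247 = (-1038 + 41²)*247 = (-1038 + 1681)*247 = 643*247 = 158821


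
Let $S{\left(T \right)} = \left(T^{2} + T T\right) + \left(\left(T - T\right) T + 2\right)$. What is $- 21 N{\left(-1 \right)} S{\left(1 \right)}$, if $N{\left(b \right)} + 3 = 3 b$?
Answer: $504$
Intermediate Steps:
$N{\left(b \right)} = -3 + 3 b$
$S{\left(T \right)} = 2 + 2 T^{2}$ ($S{\left(T \right)} = \left(T^{2} + T^{2}\right) + \left(0 T + 2\right) = 2 T^{2} + \left(0 + 2\right) = 2 T^{2} + 2 = 2 + 2 T^{2}$)
$- 21 N{\left(-1 \right)} S{\left(1 \right)} = - 21 \left(-3 + 3 \left(-1\right)\right) \left(2 + 2 \cdot 1^{2}\right) = - 21 \left(-3 - 3\right) \left(2 + 2 \cdot 1\right) = \left(-21\right) \left(-6\right) \left(2 + 2\right) = 126 \cdot 4 = 504$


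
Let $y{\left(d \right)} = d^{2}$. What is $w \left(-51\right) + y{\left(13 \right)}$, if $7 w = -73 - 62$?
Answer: $\frac{8068}{7} \approx 1152.6$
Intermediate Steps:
$w = - \frac{135}{7}$ ($w = \frac{-73 - 62}{7} = \frac{1}{7} \left(-135\right) = - \frac{135}{7} \approx -19.286$)
$w \left(-51\right) + y{\left(13 \right)} = \left(- \frac{135}{7}\right) \left(-51\right) + 13^{2} = \frac{6885}{7} + 169 = \frac{8068}{7}$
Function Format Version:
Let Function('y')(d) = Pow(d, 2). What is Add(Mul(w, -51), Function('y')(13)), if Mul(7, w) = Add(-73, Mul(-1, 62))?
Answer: Rational(8068, 7) ≈ 1152.6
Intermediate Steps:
w = Rational(-135, 7) (w = Mul(Rational(1, 7), Add(-73, Mul(-1, 62))) = Mul(Rational(1, 7), Add(-73, -62)) = Mul(Rational(1, 7), -135) = Rational(-135, 7) ≈ -19.286)
Add(Mul(w, -51), Function('y')(13)) = Add(Mul(Rational(-135, 7), -51), Pow(13, 2)) = Add(Rational(6885, 7), 169) = Rational(8068, 7)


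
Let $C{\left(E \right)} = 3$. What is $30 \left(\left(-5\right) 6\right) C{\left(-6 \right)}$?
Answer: $-2700$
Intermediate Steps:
$30 \left(\left(-5\right) 6\right) C{\left(-6 \right)} = 30 \left(\left(-5\right) 6\right) 3 = 30 \left(-30\right) 3 = \left(-900\right) 3 = -2700$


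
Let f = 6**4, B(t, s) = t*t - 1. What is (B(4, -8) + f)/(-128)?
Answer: -1311/128 ≈ -10.242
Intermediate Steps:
B(t, s) = -1 + t**2 (B(t, s) = t**2 - 1 = -1 + t**2)
f = 1296
(B(4, -8) + f)/(-128) = ((-1 + 4**2) + 1296)/(-128) = ((-1 + 16) + 1296)*(-1/128) = (15 + 1296)*(-1/128) = 1311*(-1/128) = -1311/128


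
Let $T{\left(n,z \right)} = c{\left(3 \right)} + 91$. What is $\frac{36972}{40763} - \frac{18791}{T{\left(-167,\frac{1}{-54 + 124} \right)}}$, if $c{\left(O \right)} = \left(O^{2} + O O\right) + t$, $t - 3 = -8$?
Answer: $- \frac{762132445}{4239352} \approx -179.78$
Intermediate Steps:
$t = -5$ ($t = 3 - 8 = -5$)
$c{\left(O \right)} = -5 + 2 O^{2}$ ($c{\left(O \right)} = \left(O^{2} + O O\right) - 5 = \left(O^{2} + O^{2}\right) - 5 = 2 O^{2} - 5 = -5 + 2 O^{2}$)
$T{\left(n,z \right)} = 104$ ($T{\left(n,z \right)} = \left(-5 + 2 \cdot 3^{2}\right) + 91 = \left(-5 + 2 \cdot 9\right) + 91 = \left(-5 + 18\right) + 91 = 13 + 91 = 104$)
$\frac{36972}{40763} - \frac{18791}{T{\left(-167,\frac{1}{-54 + 124} \right)}} = \frac{36972}{40763} - \frac{18791}{104} = - \frac{762132445}{4239352}$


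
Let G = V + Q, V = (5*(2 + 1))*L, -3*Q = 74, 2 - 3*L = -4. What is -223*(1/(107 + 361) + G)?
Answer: -556831/468 ≈ -1189.8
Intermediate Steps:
L = 2 (L = 2/3 - 1/3*(-4) = 2/3 + 4/3 = 2)
Q = -74/3 (Q = -1/3*74 = -74/3 ≈ -24.667)
V = 30 (V = (5*(2 + 1))*2 = (5*3)*2 = 15*2 = 30)
G = 16/3 (G = 30 - 74/3 = 16/3 ≈ 5.3333)
-223*(1/(107 + 361) + G) = -223*(1/(107 + 361) + 16/3) = -223*(1/468 + 16/3) = -223*2497/468 = -556831/468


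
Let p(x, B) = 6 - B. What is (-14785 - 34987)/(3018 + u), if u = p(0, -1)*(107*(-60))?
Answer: 24886/20961 ≈ 1.1873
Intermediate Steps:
u = -44940 (u = (6 - 1*(-1))*(107*(-60)) = (6 + 1)*(-6420) = 7*(-6420) = -44940)
(-14785 - 34987)/(3018 + u) = (-14785 - 34987)/(3018 - 44940) = -49772/(-41922) = -49772*(-1/41922) = 24886/20961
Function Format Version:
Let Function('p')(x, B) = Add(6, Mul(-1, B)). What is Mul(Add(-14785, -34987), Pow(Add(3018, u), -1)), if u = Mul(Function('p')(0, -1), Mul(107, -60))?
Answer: Rational(24886, 20961) ≈ 1.1873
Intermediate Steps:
u = -44940 (u = Mul(Add(6, Mul(-1, -1)), Mul(107, -60)) = Mul(Add(6, 1), -6420) = Mul(7, -6420) = -44940)
Mul(Add(-14785, -34987), Pow(Add(3018, u), -1)) = Mul(Add(-14785, -34987), Pow(Add(3018, -44940), -1)) = Mul(-49772, Pow(-41922, -1)) = Mul(-49772, Rational(-1, 41922)) = Rational(24886, 20961)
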